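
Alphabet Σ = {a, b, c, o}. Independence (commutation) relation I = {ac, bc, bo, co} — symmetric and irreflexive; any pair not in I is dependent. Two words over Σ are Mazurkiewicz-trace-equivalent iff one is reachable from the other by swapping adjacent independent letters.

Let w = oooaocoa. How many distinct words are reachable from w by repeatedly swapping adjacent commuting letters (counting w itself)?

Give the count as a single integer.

piece 0:o — minimal
piece 1:o rests on {0:o}
piece 2:o rests on {1:o}
piece 3:a rests on {2:o}
piece 4:o rests on {3:a}
piece 5:c — minimal
piece 6:o rests on {4:o}
piece 7:a rests on {6:o}
minimal pieces: {0:o, 5:c}
ways to finish when only these pieces remain (= sum over removing one remaining piece with nothing left below it):
  1 left: {5}→1  {7}→1
  2 left: {5,7}→2  {6,7}→1
  3 left: {4,6,7}→1  {5,6,7}→3
  4 left: {3,4,6,7}→1  {4,5,6,7}→4
  5 left: {2,3,4,6,7}→1  {3,4,5,6,7}→5
  6 left: {1,2,3,4,6,7}→1  {2,3,4,5,6,7}→6
  placing 0:o first → 7 extensions
  placing 5:c first → 1 extensions
total linear extensions = 8

8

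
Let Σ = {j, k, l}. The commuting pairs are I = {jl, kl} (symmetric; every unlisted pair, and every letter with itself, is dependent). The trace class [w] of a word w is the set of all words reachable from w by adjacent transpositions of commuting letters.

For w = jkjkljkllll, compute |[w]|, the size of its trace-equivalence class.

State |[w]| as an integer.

drop 0:j onto floor
drop 1:k onto {0:j}
drop 2:j onto {1:k}
drop 3:k onto {2:j}
drop 4:l onto floor
drop 5:j onto {3:k}
drop 6:k onto {5:j}
drop 7:l onto {4:l}
drop 8:l onto {7:l}
drop 9:l onto {8:l}
drop 10:l onto {9:l}
ground layer = {0:j, 4:l}
drop-orders for the pieces not yet dropped (sum over which currently-grounded one goes next):
  1 to go: {6} 1  {10} 1
  2 to go: {5,6} 1  {6,10} 2  {9,10} 1
  3 to go: {3,5,6} 1  {5,6,10} 3  {6,9,10} 3  {8,9,10} 1
  4 to go: {2,3,5,6} 1  {3,5,6,10} 4  {5,6,9,10} 6  {6,8,9,10} 4  {7,8,9,10} 1
  5 to go: {1,2,3,5,6} 1  {2,3,5,6,10} 5  {3,5,6,9,10} 10  {4,7,8,9,10} 1  {5,6,8,9,10} 10  {6,7,8,9,10} 5
  6 to go: {0,1,2,3,5,6} 1  {1,2,3,5,6,10} 6  {2,3,5,6,9,10} 15  {3,5,6,8,9,10} 20  {4,6,7,8,9,10} 6  {5,6,7,8,9,10} 15
  7 to go: {0,1,2,3,5,6,10} 7  {1,2,3,5,6,9,10} 21  {2,3,5,6,8,9,10} 35  {3,5,6,7,8,9,10} 35  {4,5,6,7,8,9,10} 21
  8 to go: {0,1,2,3,5,6,9,10} 28  {1,2,3,5,6,8,9,10} 56  {2,3,5,6,7,8,9,10} 70  {3,4,5,6,7,8,9,10} 56
  9 to go: {0,1,2,3,5,6,8,9,10} 84  {1,2,3,5,6,7,8,9,10} 126  {2,3,4,5,6,7,8,9,10} 126
  if 0:j drops first: 252 orders
  if 4:l drops first: 210 orders
heap linearizations: 462

462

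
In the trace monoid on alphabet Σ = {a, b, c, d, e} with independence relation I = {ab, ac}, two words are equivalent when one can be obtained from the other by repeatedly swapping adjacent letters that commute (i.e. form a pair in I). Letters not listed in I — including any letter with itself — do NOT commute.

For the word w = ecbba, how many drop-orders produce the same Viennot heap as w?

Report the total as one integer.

4

0(e) covers ∅
1(c) covers 0:e
2(b) covers 1:c
3(b) covers 2:b
4(a) covers 0:e
floor of heap: 0:e
completions by unplaced set U, small U first (add the entries for U minus each lowest piece of U):
  |U|=1: {3}:1  {4}:1
  |U|=2: {2,3}:1  {3,4}:2
  |U|=3: {1,2,3}:1  {2,3,4}:3
  start at 0(e): 4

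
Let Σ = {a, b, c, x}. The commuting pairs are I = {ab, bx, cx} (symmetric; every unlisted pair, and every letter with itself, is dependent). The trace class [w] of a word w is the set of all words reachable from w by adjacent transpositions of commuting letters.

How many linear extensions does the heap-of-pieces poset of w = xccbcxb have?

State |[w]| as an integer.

21

drop 0:x onto floor
drop 1:c onto floor
drop 2:c onto {1:c}
drop 3:b onto {2:c}
drop 4:c onto {3:b}
drop 5:x onto {0:x}
drop 6:b onto {4:c}
ground layer = {0:x, 1:c}
drop-orders for the pieces not yet dropped (sum over which currently-grounded one goes next):
  1 to go: {5} 1  {6} 1
  2 to go: {0,5} 1  {4,6} 1  {5,6} 2
  3 to go: {0,5,6} 3  {3,4,6} 1  {4,5,6} 3
  4 to go: {0,4,5,6} 6  {2,3,4,6} 1  {3,4,5,6} 4
  5 to go: {0,3,4,5,6} 10  {1,2,3,4,6} 1  {2,3,4,5,6} 5
  if 0:x drops first: 6 orders
  if 1:c drops first: 15 orders
heap linearizations: 21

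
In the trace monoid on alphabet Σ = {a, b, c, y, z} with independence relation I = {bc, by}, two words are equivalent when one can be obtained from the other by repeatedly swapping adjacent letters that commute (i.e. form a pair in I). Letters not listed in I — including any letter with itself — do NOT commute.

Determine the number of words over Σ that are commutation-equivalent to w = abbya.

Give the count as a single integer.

#0=a has no predecessor
#1=b depends on [0:a]
#2=b depends on [1:b]
#3=y depends on [0:a]
#4=a depends on [2:b, 3:y]
sources: [0:a]
N(rest) = Σ N(rest − s) over sources s of rest; N(one piece) = 1:
  size 1 → [4]=1
  size 2 → [2,4]=1  [3,4]=1
  size 3 → [1,2,4]=1  [2,3,4]=2
  first=0(a) contributes 3

3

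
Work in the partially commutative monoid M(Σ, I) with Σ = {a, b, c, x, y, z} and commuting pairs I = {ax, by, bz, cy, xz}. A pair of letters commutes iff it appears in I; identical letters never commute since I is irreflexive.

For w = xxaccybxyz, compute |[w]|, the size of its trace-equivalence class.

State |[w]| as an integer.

12

drop 0:x onto floor
drop 1:x onto {0:x}
drop 2:a onto floor
drop 3:c onto {1:x, 2:a}
drop 4:c onto {3:c}
drop 5:y onto {1:x, 2:a}
drop 6:b onto {4:c}
drop 7:x onto {5:y, 6:b}
drop 8:y onto {7:x}
drop 9:z onto {8:y}
ground layer = {0:x, 2:a}
drop-orders for the pieces not yet dropped (sum over which currently-grounded one goes next):
  1 to go: {9} 1
  2 to go: {8,9} 1
  3 to go: {7,8,9} 1
  4 to go: {5,7,8,9} 1  {6,7,8,9} 1
  5 to go: {4,6,7,8,9} 1  {5,6,7,8,9} 2
  6 to go: {3,4,6,7,8,9} 1  {4,5,6,7,8,9} 3
  7 to go: {3,4,5,6,7,8,9} 4
  8 to go: {1,3,4,5,6,7,8,9} 4  {2,3,4,5,6,7,8,9} 4
  if 0:x drops first: 8 orders
  if 2:a drops first: 4 orders
heap linearizations: 12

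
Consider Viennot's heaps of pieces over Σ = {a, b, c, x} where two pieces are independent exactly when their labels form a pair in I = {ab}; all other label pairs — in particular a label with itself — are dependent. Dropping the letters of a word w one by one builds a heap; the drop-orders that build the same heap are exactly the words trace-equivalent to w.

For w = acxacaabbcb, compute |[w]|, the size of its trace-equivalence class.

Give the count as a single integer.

drop 0:a onto floor
drop 1:c onto {0:a}
drop 2:x onto {1:c}
drop 3:a onto {2:x}
drop 4:c onto {3:a}
drop 5:a onto {4:c}
drop 6:a onto {5:a}
drop 7:b onto {4:c}
drop 8:b onto {7:b}
drop 9:c onto {6:a, 8:b}
drop 10:b onto {9:c}
ground layer = {0:a}
drop-orders for the pieces not yet dropped (sum over which currently-grounded one goes next):
  1 to go: {10} 1
  2 to go: {9,10} 1
  3 to go: {6,9,10} 1  {8,9,10} 1
  4 to go: {5,6,9,10} 1  {6,8,9,10} 2  {7,8,9,10} 1
  5 to go: {5,6,8,9,10} 3  {6,7,8,9,10} 3
  6 to go: {5,6,7,8,9,10} 6
  7 to go: {4,5,6,7,8,9,10} 6
  8 to go: {3,4,5,6,7,8,9,10} 6
  9 to go: {2,3,4,5,6,7,8,9,10} 6
  if 0:a drops first: 6 orders

6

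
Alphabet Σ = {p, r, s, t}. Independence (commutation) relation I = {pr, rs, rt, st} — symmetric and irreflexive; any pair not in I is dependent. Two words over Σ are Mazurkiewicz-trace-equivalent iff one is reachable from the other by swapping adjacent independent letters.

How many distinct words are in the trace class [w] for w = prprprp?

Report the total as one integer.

35

piece 0:p — minimal
piece 1:r — minimal
piece 2:p rests on {0:p}
piece 3:r rests on {1:r}
piece 4:p rests on {2:p}
piece 5:r rests on {3:r}
piece 6:p rests on {4:p}
minimal pieces: {0:p, 1:r}
ways to finish when only these pieces remain (= sum over removing one remaining piece with nothing left below it):
  1 left: {5}→1  {6}→1
  2 left: {3,5}→1  {4,6}→1  {5,6}→2
  3 left: {1,3,5}→1  {2,4,6}→1  {3,5,6}→3  {4,5,6}→3
  4 left: {0,2,4,6}→1  {1,3,5,6}→4  {2,4,5,6}→4  {3,4,5,6}→6
  5 left: {0,2,4,5,6}→5  {1,3,4,5,6}→10  {2,3,4,5,6}→10
  placing 0:p first → 20 extensions
  placing 1:r first → 15 extensions
total linear extensions = 35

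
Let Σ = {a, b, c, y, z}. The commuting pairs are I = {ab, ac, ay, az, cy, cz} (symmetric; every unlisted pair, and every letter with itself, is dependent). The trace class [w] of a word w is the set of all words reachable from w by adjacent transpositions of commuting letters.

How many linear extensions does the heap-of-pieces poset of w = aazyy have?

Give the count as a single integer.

10

0(a) covers ∅
1(a) covers 0:a
2(z) covers ∅
3(y) covers 2:z
4(y) covers 3:y
floor of heap: 0:a, 2:z
completions by unplaced set U, small U first (add the entries for U minus each lowest piece of U):
  |U|=1: {1}:1  {4}:1
  |U|=2: {0,1}:1  {1,4}:2  {3,4}:1
  |U|=3: {0,1,4}:3  {1,3,4}:3  {2,3,4}:1
  start at 0(a): 4
  start at 2(z): 6
sum over floor = 10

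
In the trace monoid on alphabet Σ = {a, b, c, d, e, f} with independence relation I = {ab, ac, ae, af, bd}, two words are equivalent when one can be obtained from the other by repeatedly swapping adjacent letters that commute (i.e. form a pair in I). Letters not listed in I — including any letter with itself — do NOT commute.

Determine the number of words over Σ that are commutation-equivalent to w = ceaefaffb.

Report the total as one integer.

36

#0=c has no predecessor
#1=e depends on [0:c]
#2=a has no predecessor
#3=e depends on [1:e]
#4=f depends on [3:e]
#5=a depends on [2:a]
#6=f depends on [4:f]
#7=f depends on [6:f]
#8=b depends on [7:f]
sources: [0:c, 2:a]
N(rest) = Σ N(rest − s) over sources s of rest; N(one piece) = 1:
  size 1 → [5]=1  [8]=1
  size 2 → [2,5]=1  [5,8]=2  [7,8]=1
  size 3 → [2,5,8]=3  [5,7,8]=3  [6,7,8]=1
  size 4 → [2,5,7,8]=6  [4,6,7,8]=1  [5,6,7,8]=4
  size 5 → [2,5,6,7,8]=10  [3,4,6,7,8]=1  [4,5,6,7,8]=5
  size 6 → [1,3,4,6,7,8]=1  [2,4,5,6,7,8]=15  [3,4,5,6,7,8]=6
  size 7 → [0,1,3,4,6,7,8]=1  [1,3,4,5,6,7,8]=7  [2,3,4,5,6,7,8]=21
  first=0(c) contributes 28
  first=2(a) contributes 8
|[w]| = 36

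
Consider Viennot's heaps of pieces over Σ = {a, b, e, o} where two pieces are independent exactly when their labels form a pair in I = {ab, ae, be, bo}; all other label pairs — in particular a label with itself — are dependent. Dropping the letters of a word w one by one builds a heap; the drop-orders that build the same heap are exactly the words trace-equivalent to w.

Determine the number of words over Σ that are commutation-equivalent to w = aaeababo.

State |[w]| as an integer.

piece 0:a — minimal
piece 1:a rests on {0:a}
piece 2:e — minimal
piece 3:a rests on {1:a}
piece 4:b — minimal
piece 5:a rests on {3:a}
piece 6:b rests on {4:b}
piece 7:o rests on {2:e, 5:a}
minimal pieces: {0:a, 2:e, 4:b}
ways to finish when only these pieces remain (= sum over removing one remaining piece with nothing left below it):
  1 left: {6}→1  {7}→1
  2 left: {2,7}→1  {4,6}→1  {5,7}→1  {6,7}→2
  3 left: {2,5,7}→2  {2,6,7}→3  {3,5,7}→1  {4,6,7}→3  {5,6,7}→3
  4 left: {1,3,5,7}→1  {2,3,5,7}→3  {2,4,6,7}→6  {2,5,6,7}→8  {3,5,6,7}→4  {4,5,6,7}→6
  5 left: {0,1,3,5,7}→1  {1,2,3,5,7}→4  {1,3,5,6,7}→5  {2,3,5,6,7}→15  {2,4,5,6,7}→20  {3,4,5,6,7}→10
  6 left: {0,1,2,3,5,7}→5  {0,1,3,5,6,7}→6  {1,2,3,5,6,7}→24  {1,3,4,5,6,7}→15  {2,3,4,5,6,7}→45
  placing 0:a first → 84 extensions
  placing 2:e first → 21 extensions
  placing 4:b first → 35 extensions
total linear extensions = 140

140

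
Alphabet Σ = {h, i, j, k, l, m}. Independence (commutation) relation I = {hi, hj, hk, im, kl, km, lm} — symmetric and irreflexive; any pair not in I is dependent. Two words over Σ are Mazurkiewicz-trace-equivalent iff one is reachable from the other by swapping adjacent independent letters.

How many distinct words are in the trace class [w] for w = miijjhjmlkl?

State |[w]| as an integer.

piece 0:m — minimal
piece 1:i — minimal
piece 2:i rests on {1:i}
piece 3:j rests on {0:m, 2:i}
piece 4:j rests on {3:j}
piece 5:h rests on {0:m}
piece 6:j rests on {4:j}
piece 7:m rests on {5:h, 6:j}
piece 8:l rests on {5:h, 6:j}
piece 9:k rests on {6:j}
piece 10:l rests on {8:l}
minimal pieces: {0:m, 1:i}
ways to finish when only these pieces remain (= sum over removing one remaining piece with nothing left below it):
  1 left: {7}→1  {9}→1  {10}→1
  2 left: {7,9}→2  {7,10}→2  {8,10}→1  {9,10}→2
  3 left: {7,8,10}→3  {7,9,10}→6  {8,9,10}→3
  4 left: {5,7,8,10}→3  {7,8,9,10}→12
  5 left: {5,7,8,9,10}→15  {6,7,8,9,10}→12
  6 left: {4,6,7,8,9,10}→12  {5,6,7,8,9,10}→27
  7 left: {3,4,6,7,8,9,10}→12  {4,5,6,7,8,9,10}→39
  8 left: {2,3,4,6,7,8,9,10}→12  {3,4,5,6,7,8,9,10}→51
  9 left: {0,3,4,5,6,7,8,9,10}→51  {1,2,3,4,6,7,8,9,10}→12  {2,3,4,5,6,7,8,9,10}→63
  placing 0:m first → 75 extensions
  placing 1:i first → 114 extensions
total linear extensions = 189

189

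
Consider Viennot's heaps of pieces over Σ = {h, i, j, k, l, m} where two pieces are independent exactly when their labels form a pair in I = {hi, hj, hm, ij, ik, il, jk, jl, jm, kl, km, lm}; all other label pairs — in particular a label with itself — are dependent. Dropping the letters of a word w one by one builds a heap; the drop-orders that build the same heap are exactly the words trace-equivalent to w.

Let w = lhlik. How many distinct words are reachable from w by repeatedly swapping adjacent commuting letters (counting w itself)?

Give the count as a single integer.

10

0(l) covers ∅
1(h) covers 0:l
2(l) covers 1:h
3(i) covers ∅
4(k) covers 1:h
floor of heap: 0:l, 3:i
completions by unplaced set U, small U first (add the entries for U minus each lowest piece of U):
  |U|=1: {2}:1  {3}:1  {4}:1
  |U|=2: {2,3}:2  {2,4}:2  {3,4}:2
  |U|=3: {1,2,4}:2  {2,3,4}:6
  start at 0(l): 8
  start at 3(i): 2
sum over floor = 10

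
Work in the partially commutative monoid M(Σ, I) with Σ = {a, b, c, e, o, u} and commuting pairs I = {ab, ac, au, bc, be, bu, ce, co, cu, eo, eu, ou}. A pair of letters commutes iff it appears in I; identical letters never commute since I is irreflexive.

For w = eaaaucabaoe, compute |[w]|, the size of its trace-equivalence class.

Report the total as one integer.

piece 0:e — minimal
piece 1:a rests on {0:e}
piece 2:a rests on {1:a}
piece 3:a rests on {2:a}
piece 4:u — minimal
piece 5:c — minimal
piece 6:a rests on {3:a}
piece 7:b — minimal
piece 8:a rests on {6:a}
piece 9:o rests on {7:b, 8:a}
piece 10:e rests on {8:a}
minimal pieces: {0:e, 4:u, 5:c, 7:b}
ways to finish when only these pieces remain (= sum over removing one remaining piece with nothing left below it):
  1 left: {4}→1  {5}→1  {9}→1  {10}→1
  2 left: {4,5}→2  {4,9}→2  {4,10}→2  {5,9}→2  {5,10}→2  {7,9}→1  {9,10}→2
  3 left: {4,5,9}→6  {4,5,10}→6  {4,7,9}→3  {4,9,10}→6  {5,7,9}→3  {5,9,10}→6  {7,9,10}→3  {8,9,10}→2
  4 left: {4,5,7,9}→12  {4,5,9,10}→24  {4,7,9,10}→12  {4,8,9,10}→8  {5,7,9,10}→12  {5,8,9,10}→8  {6,8,9,10}→2  {7,8,9,10}→5
  5 left: {3,6,8,9,10}→2  {4,5,7,9,10}→60  {4,5,8,9,10}→40  {4,6,8,9,10}→10  {4,7,8,9,10}→25  {5,6,8,9,10}→10  {5,7,8,9,10}→25  {6,7,8,9,10}→7
  6 left: {2,3,6,8,9,10}→2  {3,4,6,8,9,10}→12  {3,5,6,8,9,10}→12  {3,6,7,8,9,10}→9  {4,5,6,8,9,10}→60  {4,5,7,8,9,10}→150  {4,6,7,8,9,10}→42  {5,6,7,8,9,10}→42
  7 left: {1,2,3,6,8,9,10}→2  {2,3,4,6,8,9,10}→14  {2,3,5,6,8,9,10}→14  {2,3,6,7,8,9,10}→11  {3,4,5,6,8,9,10}→84  {3,4,6,7,8,9,10}→63  {3,5,6,7,8,9,10}→63  {4,5,6,7,8,9,10}→294
  8 left: {0,1,2,3,6,8,9,10}→2  {1,2,3,4,6,8,9,10}→16  {1,2,3,5,6,8,9,10}→16  {1,2,3,6,7,8,9,10}→13  {2,3,4,5,6,8,9,10}→112  {2,3,4,6,7,8,9,10}→88  {2,3,5,6,7,8,9,10}→88  {3,4,5,6,7,8,9,10}→504
  9 left: {0,1,2,3,4,6,8,9,10}→18  {0,1,2,3,5,6,8,9,10}→18  {0,1,2,3,6,7,8,9,10}→15  {1,2,3,4,5,6,8,9,10}→144  {1,2,3,4,6,7,8,9,10}→117  {1,2,3,5,6,7,8,9,10}→117  {2,3,4,5,6,7,8,9,10}→792
  placing 0:e first → 1170 extensions
  placing 4:u first → 150 extensions
  placing 5:c first → 150 extensions
  placing 7:b first → 180 extensions
total linear extensions = 1650

1650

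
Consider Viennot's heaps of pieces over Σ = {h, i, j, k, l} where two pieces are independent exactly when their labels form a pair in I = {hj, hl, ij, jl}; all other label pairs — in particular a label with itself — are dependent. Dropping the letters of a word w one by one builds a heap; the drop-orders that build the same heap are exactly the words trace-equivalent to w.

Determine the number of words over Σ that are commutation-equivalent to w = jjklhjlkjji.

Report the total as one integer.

#0=j has no predecessor
#1=j depends on [0:j]
#2=k depends on [1:j]
#3=l depends on [2:k]
#4=h depends on [2:k]
#5=j depends on [2:k]
#6=l depends on [3:l]
#7=k depends on [4:h, 5:j, 6:l]
#8=j depends on [7:k]
#9=j depends on [8:j]
#10=i depends on [7:k]
sources: [0:j]
N(rest) = Σ N(rest − s) over sources s of rest; N(one piece) = 1:
  size 1 → [9]=1  [10]=1
  size 2 → [8,9]=1  [9,10]=2
  size 3 → [8,9,10]=3
  size 4 → [7,8,9,10]=3
  size 5 → [4,7,8,9,10]=3  [5,7,8,9,10]=3  [6,7,8,9,10]=3
  size 6 → [3,6,7,8,9,10]=3  [4,5,7,8,9,10]=6  [4,6,7,8,9,10]=6  [5,6,7,8,9,10]=6
  size 7 → [3,4,6,7,8,9,10]=9  [3,5,6,7,8,9,10]=9  [4,5,6,7,8,9,10]=18
  size 8 → [3,4,5,6,7,8,9,10]=36
  size 9 → [2,3,4,5,6,7,8,9,10]=36
  first=0(j) contributes 36

36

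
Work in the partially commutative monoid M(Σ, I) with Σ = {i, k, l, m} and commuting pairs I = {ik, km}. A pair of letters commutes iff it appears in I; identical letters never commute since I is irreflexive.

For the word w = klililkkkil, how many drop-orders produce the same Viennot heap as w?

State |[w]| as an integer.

drop 0:k onto floor
drop 1:l onto {0:k}
drop 2:i onto {1:l}
drop 3:l onto {2:i}
drop 4:i onto {3:l}
drop 5:l onto {4:i}
drop 6:k onto {5:l}
drop 7:k onto {6:k}
drop 8:k onto {7:k}
drop 9:i onto {5:l}
drop 10:l onto {8:k, 9:i}
ground layer = {0:k}
drop-orders for the pieces not yet dropped (sum over which currently-grounded one goes next):
  1 to go: {10} 1
  2 to go: {8,10} 1  {9,10} 1
  3 to go: {7,8,10} 1  {8,9,10} 2
  4 to go: {6,7,8,10} 1  {7,8,9,10} 3
  5 to go: {6,7,8,9,10} 4
  6 to go: {5,6,7,8,9,10} 4
  7 to go: {4,5,6,7,8,9,10} 4
  8 to go: {3,4,5,6,7,8,9,10} 4
  9 to go: {2,3,4,5,6,7,8,9,10} 4
  if 0:k drops first: 4 orders

4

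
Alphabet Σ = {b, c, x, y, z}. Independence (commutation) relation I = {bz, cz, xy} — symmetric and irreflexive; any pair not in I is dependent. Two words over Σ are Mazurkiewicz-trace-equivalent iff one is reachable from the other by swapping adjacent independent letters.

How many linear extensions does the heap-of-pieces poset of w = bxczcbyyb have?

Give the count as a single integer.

4

drop 0:b onto floor
drop 1:x onto {0:b}
drop 2:c onto {1:x}
drop 3:z onto {1:x}
drop 4:c onto {2:c}
drop 5:b onto {4:c}
drop 6:y onto {3:z, 5:b}
drop 7:y onto {6:y}
drop 8:b onto {7:y}
ground layer = {0:b}
drop-orders for the pieces not yet dropped (sum over which currently-grounded one goes next):
  1 to go: {8} 1
  2 to go: {7,8} 1
  3 to go: {6,7,8} 1
  4 to go: {3,6,7,8} 1  {5,6,7,8} 1
  5 to go: {3,5,6,7,8} 2  {4,5,6,7,8} 1
  6 to go: {2,4,5,6,7,8} 1  {3,4,5,6,7,8} 3
  7 to go: {2,3,4,5,6,7,8} 4
  if 0:b drops first: 4 orders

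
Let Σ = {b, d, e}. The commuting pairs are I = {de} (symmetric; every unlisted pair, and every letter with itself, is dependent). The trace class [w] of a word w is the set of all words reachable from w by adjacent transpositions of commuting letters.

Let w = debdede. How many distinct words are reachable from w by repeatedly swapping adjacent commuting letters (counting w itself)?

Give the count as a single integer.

12

0(d) covers ∅
1(e) covers ∅
2(b) covers 0:d, 1:e
3(d) covers 2:b
4(e) covers 2:b
5(d) covers 3:d
6(e) covers 4:e
floor of heap: 0:d, 1:e
completions by unplaced set U, small U first (add the entries for U minus each lowest piece of U):
  |U|=1: {5}:1  {6}:1
  |U|=2: {3,5}:1  {4,6}:1  {5,6}:2
  |U|=3: {3,5,6}:3  {4,5,6}:3
  |U|=4: {3,4,5,6}:6
  |U|=5: {2,3,4,5,6}:6
  start at 0(d): 6
  start at 1(e): 6
sum over floor = 12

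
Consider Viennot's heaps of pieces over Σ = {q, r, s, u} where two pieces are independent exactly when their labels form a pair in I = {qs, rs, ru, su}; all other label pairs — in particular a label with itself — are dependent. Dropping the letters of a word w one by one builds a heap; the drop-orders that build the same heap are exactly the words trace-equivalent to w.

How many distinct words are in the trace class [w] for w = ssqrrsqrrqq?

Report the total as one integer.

165

#0=s has no predecessor
#1=s depends on [0:s]
#2=q has no predecessor
#3=r depends on [2:q]
#4=r depends on [3:r]
#5=s depends on [1:s]
#6=q depends on [4:r]
#7=r depends on [6:q]
#8=r depends on [7:r]
#9=q depends on [8:r]
#10=q depends on [9:q]
sources: [0:s, 2:q]
N(rest) = Σ N(rest − s) over sources s of rest; N(one piece) = 1:
  size 1 → [5]=1  [10]=1
  size 2 → [1,5]=1  [5,10]=2  [9,10]=1
  size 3 → [0,1,5]=1  [1,5,10]=3  [5,9,10]=3  [8,9,10]=1
  size 4 → [0,1,5,10]=4  [1,5,9,10]=6  [5,8,9,10]=4  [7,8,9,10]=1
  size 5 → [0,1,5,9,10]=10  [1,5,8,9,10]=10  [5,7,8,9,10]=5  [6,7,8,9,10]=1
  size 6 → [0,1,5,8,9,10]=20  [1,5,7,8,9,10]=15  [4,6,7,8,9,10]=1  [5,6,7,8,9,10]=6
  size 7 → [0,1,5,7,8,9,10]=35  [1,5,6,7,8,9,10]=21  [3,4,6,7,8,9,10]=1  [4,5,6,7,8,9,10]=7
  size 8 → [0,1,5,6,7,8,9,10]=56  [1,4,5,6,7,8,9,10]=28  [2,3,4,6,7,8,9,10]=1  [3,4,5,6,7,8,9,10]=8
  size 9 → [0,1,4,5,6,7,8,9,10]=84  [1,3,4,5,6,7,8,9,10]=36  [2,3,4,5,6,7,8,9,10]=9
  first=0(s) contributes 45
  first=2(q) contributes 120
|[w]| = 165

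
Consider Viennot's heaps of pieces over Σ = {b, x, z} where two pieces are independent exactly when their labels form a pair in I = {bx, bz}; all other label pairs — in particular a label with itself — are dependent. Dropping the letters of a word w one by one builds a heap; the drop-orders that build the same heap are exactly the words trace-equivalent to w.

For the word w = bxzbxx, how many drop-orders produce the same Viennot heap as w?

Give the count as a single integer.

15

#0=b has no predecessor
#1=x has no predecessor
#2=z depends on [1:x]
#3=b depends on [0:b]
#4=x depends on [2:z]
#5=x depends on [4:x]
sources: [0:b, 1:x]
N(rest) = Σ N(rest − s) over sources s of rest; N(one piece) = 1:
  size 1 → [3]=1  [5]=1
  size 2 → [0,3]=1  [3,5]=2  [4,5]=1
  size 3 → [0,3,5]=3  [2,4,5]=1  [3,4,5]=3
  size 4 → [0,3,4,5]=6  [1,2,4,5]=1  [2,3,4,5]=4
  first=0(b) contributes 5
  first=1(x) contributes 10
|[w]| = 15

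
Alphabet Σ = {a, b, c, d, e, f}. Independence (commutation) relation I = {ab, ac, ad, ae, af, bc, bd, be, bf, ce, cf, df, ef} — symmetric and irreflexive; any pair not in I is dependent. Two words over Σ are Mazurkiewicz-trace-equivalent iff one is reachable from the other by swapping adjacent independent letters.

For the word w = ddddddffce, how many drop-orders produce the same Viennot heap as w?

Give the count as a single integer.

piece 0:d — minimal
piece 1:d rests on {0:d}
piece 2:d rests on {1:d}
piece 3:d rests on {2:d}
piece 4:d rests on {3:d}
piece 5:d rests on {4:d}
piece 6:f — minimal
piece 7:f rests on {6:f}
piece 8:c rests on {5:d}
piece 9:e rests on {5:d}
minimal pieces: {0:d, 6:f}
ways to finish when only these pieces remain (= sum over removing one remaining piece with nothing left below it):
  1 left: {7}→1  {8}→1  {9}→1
  2 left: {6,7}→1  {7,8}→2  {7,9}→2  {8,9}→2
  3 left: {5,8,9}→2  {6,7,8}→3  {6,7,9}→3  {7,8,9}→6
  4 left: {4,5,8,9}→2  {5,7,8,9}→8  {6,7,8,9}→12
  5 left: {3,4,5,8,9}→2  {4,5,7,8,9}→10  {5,6,7,8,9}→20
  6 left: {2,3,4,5,8,9}→2  {3,4,5,7,8,9}→12  {4,5,6,7,8,9}→30
  7 left: {1,2,3,4,5,8,9}→2  {2,3,4,5,7,8,9}→14  {3,4,5,6,7,8,9}→42
  8 left: {0,1,2,3,4,5,8,9}→2  {1,2,3,4,5,7,8,9}→16  {2,3,4,5,6,7,8,9}→56
  placing 0:d first → 72 extensions
  placing 6:f first → 18 extensions
total linear extensions = 90

90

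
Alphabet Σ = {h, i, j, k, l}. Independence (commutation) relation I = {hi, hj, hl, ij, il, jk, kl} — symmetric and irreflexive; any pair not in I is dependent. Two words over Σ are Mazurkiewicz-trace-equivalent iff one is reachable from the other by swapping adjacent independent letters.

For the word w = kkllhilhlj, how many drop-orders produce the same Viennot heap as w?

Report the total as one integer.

756

drop 0:k onto floor
drop 1:k onto {0:k}
drop 2:l onto floor
drop 3:l onto {2:l}
drop 4:h onto {1:k}
drop 5:i onto {1:k}
drop 6:l onto {3:l}
drop 7:h onto {4:h}
drop 8:l onto {6:l}
drop 9:j onto {8:l}
ground layer = {0:k, 2:l}
drop-orders for the pieces not yet dropped (sum over which currently-grounded one goes next):
  1 to go: {5} 1  {7} 1  {9} 1
  2 to go: {4,7} 1  {5,7} 2  {5,9} 2  {7,9} 2  {8,9} 1
  3 to go: {4,5,7} 3  {4,7,9} 3  {5,7,9} 6  {5,8,9} 3  {6,8,9} 1  {7,8,9} 3
  4 to go: {1,4,5,7} 3  {3,6,8,9} 1  {4,5,7,9} 12  {4,7,8,9} 6  {5,6,8,9} 4  {5,7,8,9} 12  {6,7,8,9} 4
  5 to go: {0,1,4,5,7} 3  {1,4,5,7,9} 15  {2,3,6,8,9} 1  {3,5,6,8,9} 5  {3,6,7,8,9} 5  {4,5,7,8,9} 30  {4,6,7,8,9} 10  {5,6,7,8,9} 20
  6 to go: {0,1,4,5,7,9} 18  {1,4,5,7,8,9} 45  {2,3,5,6,8,9} 6  {2,3,6,7,8,9} 6  {3,4,6,7,8,9} 15  {3,5,6,7,8,9} 30  {4,5,6,7,8,9} 60
  7 to go: {0,1,4,5,7,8,9} 63  {1,4,5,6,7,8,9} 105  {2,3,4,6,7,8,9} 21  {2,3,5,6,7,8,9} 42  {3,4,5,6,7,8,9} 105
  8 to go: {0,1,4,5,6,7,8,9} 168  {1,3,4,5,6,7,8,9} 210  {2,3,4,5,6,7,8,9} 168
  if 0:k drops first: 378 orders
  if 2:l drops first: 378 orders
heap linearizations: 756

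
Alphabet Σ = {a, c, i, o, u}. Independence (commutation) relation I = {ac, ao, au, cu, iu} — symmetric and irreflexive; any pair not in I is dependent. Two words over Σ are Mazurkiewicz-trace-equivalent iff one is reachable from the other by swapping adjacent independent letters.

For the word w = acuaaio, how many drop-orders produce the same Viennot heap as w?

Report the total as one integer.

24

drop 0:a onto floor
drop 1:c onto floor
drop 2:u onto floor
drop 3:a onto {0:a}
drop 4:a onto {3:a}
drop 5:i onto {1:c, 4:a}
drop 6:o onto {2:u, 5:i}
ground layer = {0:a, 1:c, 2:u}
drop-orders for the pieces not yet dropped (sum over which currently-grounded one goes next):
  1 to go: {6} 1
  2 to go: {2,6} 1  {5,6} 1
  3 to go: {1,5,6} 1  {2,5,6} 2  {4,5,6} 1
  4 to go: {1,2,5,6} 3  {1,4,5,6} 2  {2,4,5,6} 3  {3,4,5,6} 1
  5 to go: {0,3,4,5,6} 1  {1,2,4,5,6} 8  {1,3,4,5,6} 3  {2,3,4,5,6} 4
  if 0:a drops first: 15 orders
  if 1:c drops first: 5 orders
  if 2:u drops first: 4 orders
heap linearizations: 24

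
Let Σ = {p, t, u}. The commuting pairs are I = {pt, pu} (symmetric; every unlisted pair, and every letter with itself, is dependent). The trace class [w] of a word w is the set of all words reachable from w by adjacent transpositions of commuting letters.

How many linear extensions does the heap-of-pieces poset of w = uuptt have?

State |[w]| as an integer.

drop 0:u onto floor
drop 1:u onto {0:u}
drop 2:p onto floor
drop 3:t onto {1:u}
drop 4:t onto {3:t}
ground layer = {0:u, 2:p}
drop-orders for the pieces not yet dropped (sum over which currently-grounded one goes next):
  1 to go: {2} 1  {4} 1
  2 to go: {2,4} 2  {3,4} 1
  3 to go: {1,3,4} 1  {2,3,4} 3
  if 0:u drops first: 4 orders
  if 2:p drops first: 1 orders
heap linearizations: 5

5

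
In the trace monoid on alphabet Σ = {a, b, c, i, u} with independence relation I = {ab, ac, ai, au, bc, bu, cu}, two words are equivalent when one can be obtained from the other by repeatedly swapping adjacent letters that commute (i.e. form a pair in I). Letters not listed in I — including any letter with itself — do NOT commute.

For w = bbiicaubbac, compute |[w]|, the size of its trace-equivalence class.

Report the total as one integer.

drop 0:b onto floor
drop 1:b onto {0:b}
drop 2:i onto {1:b}
drop 3:i onto {2:i}
drop 4:c onto {3:i}
drop 5:a onto floor
drop 6:u onto {3:i}
drop 7:b onto {3:i}
drop 8:b onto {7:b}
drop 9:a onto {5:a}
drop 10:c onto {4:c}
ground layer = {0:b, 5:a}
drop-orders for the pieces not yet dropped (sum over which currently-grounded one goes next):
  1 to go: {6} 1  {8} 1  {9} 1  {10} 1
  2 to go: {4,10} 1  {5,9} 1  {6,8} 2  {6,9} 2  {6,10} 2  {7,8} 1  {8,9} 2  {8,10} 2  {9,10} 2
  3 to go: {4,6,10} 3  {4,8,10} 3  {4,9,10} 3  {5,6,9} 3  {5,8,9} 3  {5,9,10} 3  {6,7,8} 3  {6,8,9} 6  {6,8,10} 6  {6,9,10} 6  {7,8,9} 3  {7,8,10} 3  {8,9,10} 6
  4 to go: {4,5,9,10} 6  {4,6,8,10} 12  {4,6,9,10} 12  {4,7,8,10} 6  {4,8,9,10} 12  {5,6,8,9} 12  {5,6,9,10} 12  {5,7,8,9} 6  {5,8,9,10} 12  {6,7,8,9} 12  {6,7,8,10} 12  {6,8,9,10} 24  {7,8,9,10} 12
  5 to go: {4,5,6,9,10} 30  {4,5,8,9,10} 30  {4,6,7,8,10} 30  {4,6,8,9,10} 60  {4,7,8,9,10} 30  {5,6,7,8,9} 30  {5,6,8,9,10} 60  {5,7,8,9,10} 30  {6,7,8,9,10} 60
  6 to go: {3,4,6,7,8,10} 30  {4,5,6,8,9,10} 180  {4,5,7,8,9,10} 90  {4,6,7,8,9,10} 180  {5,6,7,8,9,10} 180
  7 to go: {2,3,4,6,7,8,10} 30  {3,4,6,7,8,9,10} 210  {4,5,6,7,8,9,10} 630
  8 to go: {1,2,3,4,6,7,8,10} 30  {2,3,4,6,7,8,9,10} 240  {3,4,5,6,7,8,9,10} 840
  9 to go: {0,1,2,3,4,6,7,8,10} 30  {1,2,3,4,6,7,8,9,10} 270  {2,3,4,5,6,7,8,9,10} 1080
  if 0:b drops first: 1350 orders
  if 5:a drops first: 300 orders
heap linearizations: 1650

1650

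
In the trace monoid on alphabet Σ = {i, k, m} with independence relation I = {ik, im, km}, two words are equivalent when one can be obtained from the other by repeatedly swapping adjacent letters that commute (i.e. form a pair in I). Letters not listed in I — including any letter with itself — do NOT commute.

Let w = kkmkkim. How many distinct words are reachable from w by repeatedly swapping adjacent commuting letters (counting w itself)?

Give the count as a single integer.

105

0(k) covers ∅
1(k) covers 0:k
2(m) covers ∅
3(k) covers 1:k
4(k) covers 3:k
5(i) covers ∅
6(m) covers 2:m
floor of heap: 0:k, 2:m, 5:i
completions by unplaced set U, small U first (add the entries for U minus each lowest piece of U):
  |U|=1: {4}:1  {5}:1  {6}:1
  |U|=2: {2,6}:1  {3,4}:1  {4,5}:2  {4,6}:2  {5,6}:2
  |U|=3: {1,3,4}:1  {2,4,6}:3  {2,5,6}:3  {3,4,5}:3  {3,4,6}:3  {4,5,6}:6
  |U|=4: {0,1,3,4}:1  {1,3,4,5}:4  {1,3,4,6}:4  {2,3,4,6}:6  {2,4,5,6}:12  {3,4,5,6}:12
  |U|=5: {0,1,3,4,5}:5  {0,1,3,4,6}:5  {1,2,3,4,6}:10  {1,3,4,5,6}:20  {2,3,4,5,6}:30
  start at 0(k): 60
  start at 2(m): 30
  start at 5(i): 15
sum over floor = 105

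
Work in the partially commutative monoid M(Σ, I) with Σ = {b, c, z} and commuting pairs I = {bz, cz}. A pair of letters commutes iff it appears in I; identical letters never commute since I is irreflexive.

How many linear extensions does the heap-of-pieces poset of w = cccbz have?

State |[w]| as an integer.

piece 0:c — minimal
piece 1:c rests on {0:c}
piece 2:c rests on {1:c}
piece 3:b rests on {2:c}
piece 4:z — minimal
minimal pieces: {0:c, 4:z}
ways to finish when only these pieces remain (= sum over removing one remaining piece with nothing left below it):
  1 left: {3}→1  {4}→1
  2 left: {2,3}→1  {3,4}→2
  3 left: {1,2,3}→1  {2,3,4}→3
  placing 0:c first → 4 extensions
  placing 4:z first → 1 extensions
total linear extensions = 5

5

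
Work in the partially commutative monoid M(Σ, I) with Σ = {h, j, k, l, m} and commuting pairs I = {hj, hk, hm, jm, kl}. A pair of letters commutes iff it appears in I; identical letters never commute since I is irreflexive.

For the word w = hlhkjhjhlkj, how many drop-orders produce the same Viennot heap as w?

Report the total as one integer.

piece 0:h — minimal
piece 1:l rests on {0:h}
piece 2:h rests on {1:l}
piece 3:k — minimal
piece 4:j rests on {1:l, 3:k}
piece 5:h rests on {2:h}
piece 6:j rests on {4:j}
piece 7:h rests on {5:h}
piece 8:l rests on {6:j, 7:h}
piece 9:k rests on {6:j}
piece 10:j rests on {8:l, 9:k}
minimal pieces: {0:h, 3:k}
ways to finish when only these pieces remain (= sum over removing one remaining piece with nothing left below it):
  1 left: {10}→1
  2 left: {8,10}→1  {9,10}→1
  3 left: {7,8,10}→1  {8,9,10}→2
  4 left: {5,7,8,10}→1  {6,8,9,10}→2  {7,8,9,10}→3
  5 left: {2,5,7,8,10}→1  {4,6,8,9,10}→2  {5,7,8,9,10}→4  {6,7,8,9,10}→5
  6 left: {2,5,7,8,9,10}→5  {3,4,6,8,9,10}→2  {4,6,7,8,9,10}→7  {5,6,7,8,9,10}→9
  7 left: {2,5,6,7,8,9,10}→14  {3,4,6,7,8,9,10}→9  {4,5,6,7,8,9,10}→16
  8 left: {2,4,5,6,7,8,9,10}→30  {3,4,5,6,7,8,9,10}→25
  9 left: {1,2,4,5,6,7,8,9,10}→30  {2,3,4,5,6,7,8,9,10}→55
  placing 0:h first → 85 extensions
  placing 3:k first → 30 extensions
total linear extensions = 115

115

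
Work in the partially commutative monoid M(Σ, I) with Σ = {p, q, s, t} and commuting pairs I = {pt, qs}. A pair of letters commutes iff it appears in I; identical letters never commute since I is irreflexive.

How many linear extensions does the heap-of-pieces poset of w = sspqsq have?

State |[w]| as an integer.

0(s) covers ∅
1(s) covers 0:s
2(p) covers 1:s
3(q) covers 2:p
4(s) covers 2:p
5(q) covers 3:q
floor of heap: 0:s
completions by unplaced set U, small U first (add the entries for U minus each lowest piece of U):
  |U|=1: {4}:1  {5}:1
  |U|=2: {3,5}:1  {4,5}:2
  |U|=3: {3,4,5}:3
  |U|=4: {2,3,4,5}:3
  start at 0(s): 3

3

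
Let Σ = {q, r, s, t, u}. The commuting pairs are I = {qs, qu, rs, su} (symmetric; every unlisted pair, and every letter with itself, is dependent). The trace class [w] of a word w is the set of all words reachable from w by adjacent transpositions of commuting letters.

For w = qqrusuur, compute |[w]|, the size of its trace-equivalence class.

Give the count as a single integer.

0(q) covers ∅
1(q) covers 0:q
2(r) covers 1:q
3(u) covers 2:r
4(s) covers ∅
5(u) covers 3:u
6(u) covers 5:u
7(r) covers 6:u
floor of heap: 0:q, 4:s
completions by unplaced set U, small U first (add the entries for U minus each lowest piece of U):
  |U|=1: {4}:1  {7}:1
  |U|=2: {4,7}:2  {6,7}:1
  |U|=3: {4,6,7}:3  {5,6,7}:1
  |U|=4: {3,5,6,7}:1  {4,5,6,7}:4
  |U|=5: {2,3,5,6,7}:1  {3,4,5,6,7}:5
  |U|=6: {1,2,3,5,6,7}:1  {2,3,4,5,6,7}:6
  start at 0(q): 7
  start at 4(s): 1
sum over floor = 8

8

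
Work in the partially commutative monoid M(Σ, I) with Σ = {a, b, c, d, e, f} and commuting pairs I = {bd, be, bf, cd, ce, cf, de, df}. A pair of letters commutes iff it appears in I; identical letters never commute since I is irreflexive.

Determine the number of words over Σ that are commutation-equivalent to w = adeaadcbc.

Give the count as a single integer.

#0=a has no predecessor
#1=d depends on [0:a]
#2=e depends on [0:a]
#3=a depends on [1:d, 2:e]
#4=a depends on [3:a]
#5=d depends on [4:a]
#6=c depends on [4:a]
#7=b depends on [6:c]
#8=c depends on [7:b]
sources: [0:a]
N(rest) = Σ N(rest − s) over sources s of rest; N(one piece) = 1:
  size 1 → [5]=1  [8]=1
  size 2 → [5,8]=2  [7,8]=1
  size 3 → [5,7,8]=3  [6,7,8]=1
  size 4 → [5,6,7,8]=4
  size 5 → [4,5,6,7,8]=4
  size 6 → [3,4,5,6,7,8]=4
  size 7 → [1,3,4,5,6,7,8]=4  [2,3,4,5,6,7,8]=4
  first=0(a) contributes 8

8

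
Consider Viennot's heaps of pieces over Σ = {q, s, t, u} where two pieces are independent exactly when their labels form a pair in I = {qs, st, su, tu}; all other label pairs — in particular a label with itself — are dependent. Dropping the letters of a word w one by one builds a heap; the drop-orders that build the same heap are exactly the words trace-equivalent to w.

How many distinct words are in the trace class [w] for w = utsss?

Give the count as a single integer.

20

piece 0:u — minimal
piece 1:t — minimal
piece 2:s — minimal
piece 3:s rests on {2:s}
piece 4:s rests on {3:s}
minimal pieces: {0:u, 1:t, 2:s}
ways to finish when only these pieces remain (= sum over removing one remaining piece with nothing left below it):
  1 left: {0}→1  {1}→1  {4}→1
  2 left: {0,1}→2  {0,4}→2  {1,4}→2  {3,4}→1
  3 left: {0,1,4}→6  {0,3,4}→3  {1,3,4}→3  {2,3,4}→1
  placing 0:u first → 4 extensions
  placing 1:t first → 4 extensions
  placing 2:s first → 12 extensions
total linear extensions = 20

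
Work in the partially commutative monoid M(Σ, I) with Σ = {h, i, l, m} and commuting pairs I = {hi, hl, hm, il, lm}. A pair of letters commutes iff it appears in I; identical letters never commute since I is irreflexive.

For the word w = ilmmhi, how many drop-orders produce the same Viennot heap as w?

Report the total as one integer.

30

piece 0:i — minimal
piece 1:l — minimal
piece 2:m rests on {0:i}
piece 3:m rests on {2:m}
piece 4:h — minimal
piece 5:i rests on {3:m}
minimal pieces: {0:i, 1:l, 4:h}
ways to finish when only these pieces remain (= sum over removing one remaining piece with nothing left below it):
  1 left: {1}→1  {4}→1  {5}→1
  2 left: {1,4}→2  {1,5}→2  {3,5}→1  {4,5}→2
  3 left: {1,3,5}→3  {1,4,5}→6  {2,3,5}→1  {3,4,5}→3
  4 left: {0,2,3,5}→1  {1,2,3,5}→4  {1,3,4,5}→12  {2,3,4,5}→4
  placing 0:i first → 20 extensions
  placing 1:l first → 5 extensions
  placing 4:h first → 5 extensions
total linear extensions = 30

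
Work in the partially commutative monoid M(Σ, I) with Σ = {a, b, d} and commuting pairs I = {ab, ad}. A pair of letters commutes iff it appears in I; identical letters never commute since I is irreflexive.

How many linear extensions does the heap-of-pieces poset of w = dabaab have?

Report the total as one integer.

20

0(d) covers ∅
1(a) covers ∅
2(b) covers 0:d
3(a) covers 1:a
4(a) covers 3:a
5(b) covers 2:b
floor of heap: 0:d, 1:a
completions by unplaced set U, small U first (add the entries for U minus each lowest piece of U):
  |U|=1: {4}:1  {5}:1
  |U|=2: {2,5}:1  {3,4}:1  {4,5}:2
  |U|=3: {0,2,5}:1  {1,3,4}:1  {2,4,5}:3  {3,4,5}:3
  |U|=4: {0,2,4,5}:4  {1,3,4,5}:4  {2,3,4,5}:6
  start at 0(d): 10
  start at 1(a): 10
sum over floor = 20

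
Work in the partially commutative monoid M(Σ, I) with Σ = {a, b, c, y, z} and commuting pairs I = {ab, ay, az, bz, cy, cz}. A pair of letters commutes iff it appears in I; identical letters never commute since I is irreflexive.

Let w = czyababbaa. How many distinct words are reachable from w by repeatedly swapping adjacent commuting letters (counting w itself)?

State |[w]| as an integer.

231

0(c) covers ∅
1(z) covers ∅
2(y) covers 1:z
3(a) covers 0:c
4(b) covers 0:c, 2:y
5(a) covers 3:a
6(b) covers 4:b
7(b) covers 6:b
8(a) covers 5:a
9(a) covers 8:a
floor of heap: 0:c, 1:z
completions by unplaced set U, small U first (add the entries for U minus each lowest piece of U):
  |U|=1: {7}:1  {9}:1
  |U|=2: {6,7}:1  {7,9}:2  {8,9}:1
  |U|=3: {4,6,7}:1  {5,8,9}:1  {6,7,9}:3  {7,8,9}:3
  |U|=4: {2,4,6,7}:1  {3,5,8,9}:1  {4,6,7,9}:4  {5,7,8,9}:4  {6,7,8,9}:6
  |U|=5: {1,2,4,6,7}:1  {2,4,6,7,9}:5  {3,5,7,8,9}:5  {4,6,7,8,9}:10  {5,6,7,8,9}:10
  |U|=6: {1,2,4,6,7,9}:6  {2,4,6,7,8,9}:15  {3,5,6,7,8,9}:15  {4,5,6,7,8,9}:20
  |U|=7: {1,2,4,6,7,8,9}:21  {2,4,5,6,7,8,9}:35  {3,4,5,6,7,8,9}:35
  |U|=8: {0,3,4,5,6,7,8,9}:35  {1,2,4,5,6,7,8,9}:56  {2,3,4,5,6,7,8,9}:70
  start at 0(c): 126
  start at 1(z): 105
sum over floor = 231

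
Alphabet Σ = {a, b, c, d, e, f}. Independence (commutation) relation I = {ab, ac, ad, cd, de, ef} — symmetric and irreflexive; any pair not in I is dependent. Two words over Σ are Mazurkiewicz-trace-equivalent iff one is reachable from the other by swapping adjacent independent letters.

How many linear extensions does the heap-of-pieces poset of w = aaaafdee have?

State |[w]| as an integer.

0(a) covers ∅
1(a) covers 0:a
2(a) covers 1:a
3(a) covers 2:a
4(f) covers 3:a
5(d) covers 4:f
6(e) covers 3:a
7(e) covers 6:e
floor of heap: 0:a
completions by unplaced set U, small U first (add the entries for U minus each lowest piece of U):
  |U|=1: {5}:1  {7}:1
  |U|=2: {4,5}:1  {5,7}:2  {6,7}:1
  |U|=3: {4,5,7}:3  {5,6,7}:3
  |U|=4: {4,5,6,7}:6
  |U|=5: {3,4,5,6,7}:6
  |U|=6: {2,3,4,5,6,7}:6
  start at 0(a): 6

6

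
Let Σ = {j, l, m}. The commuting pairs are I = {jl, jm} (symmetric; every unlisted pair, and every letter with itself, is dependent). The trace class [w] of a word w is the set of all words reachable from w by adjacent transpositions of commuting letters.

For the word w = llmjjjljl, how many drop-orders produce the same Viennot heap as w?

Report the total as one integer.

126

piece 0:l — minimal
piece 1:l rests on {0:l}
piece 2:m rests on {1:l}
piece 3:j — minimal
piece 4:j rests on {3:j}
piece 5:j rests on {4:j}
piece 6:l rests on {2:m}
piece 7:j rests on {5:j}
piece 8:l rests on {6:l}
minimal pieces: {0:l, 3:j}
ways to finish when only these pieces remain (= sum over removing one remaining piece with nothing left below it):
  1 left: {7}→1  {8}→1
  2 left: {5,7}→1  {6,8}→1  {7,8}→2
  3 left: {2,6,8}→1  {4,5,7}→1  {5,7,8}→3  {6,7,8}→3
  4 left: {1,2,6,8}→1  {2,6,7,8}→4  {3,4,5,7}→1  {4,5,7,8}→4  {5,6,7,8}→6
  5 left: {0,1,2,6,8}→1  {1,2,6,7,8}→5  {2,5,6,7,8}→10  {3,4,5,7,8}→5  {4,5,6,7,8}→10
  6 left: {0,1,2,6,7,8}→6  {1,2,5,6,7,8}→15  {2,4,5,6,7,8}→20  {3,4,5,6,7,8}→15
  7 left: {0,1,2,5,6,7,8}→21  {1,2,4,5,6,7,8}→35  {2,3,4,5,6,7,8}→35
  placing 0:l first → 70 extensions
  placing 3:j first → 56 extensions
total linear extensions = 126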